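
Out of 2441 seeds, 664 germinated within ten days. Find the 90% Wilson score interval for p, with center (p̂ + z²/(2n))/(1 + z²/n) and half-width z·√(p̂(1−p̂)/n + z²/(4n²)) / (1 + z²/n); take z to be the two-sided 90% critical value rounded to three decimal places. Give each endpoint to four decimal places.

p̂ = 664/2441 = 0.27202; z = 1.645, so z² = 2.706025.
Denominator 1 + z²/n = 1 + 2.706025/2441 = 1.001109.
Center = (0.27202 + 0.000554)/1.001109 = 0.27227.
Radicand: p̂(1−p̂)/n + z²/(4n²) = 0.000081125 + 0.000000114 = 0.000081239.
Half-width = 1.645·√0.000081239/1.001109 = 0.01481.
CI: 0.27227 ± 0.01481 = (0.2575, 0.2871).

(0.2575, 0.2871)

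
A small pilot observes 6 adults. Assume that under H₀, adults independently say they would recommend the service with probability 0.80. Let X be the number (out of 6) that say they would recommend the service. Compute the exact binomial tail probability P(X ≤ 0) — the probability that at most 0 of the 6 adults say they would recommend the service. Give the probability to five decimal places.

P = 0.00006

X is binomial with n = 6 and p = 0.80.
P(X ≤ 0) = C(6,0)·0.80^0·0.20^6.
= 0.000064 = 0.00006.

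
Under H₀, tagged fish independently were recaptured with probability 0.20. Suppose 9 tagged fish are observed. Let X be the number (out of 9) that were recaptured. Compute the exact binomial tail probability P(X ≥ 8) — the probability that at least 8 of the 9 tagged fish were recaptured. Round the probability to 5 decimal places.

X ~ Binomial(n=9, p=0.20).
P(X ≥ 8) = C(9,8)·0.20^8·0.80^1 + C(9,9)·0.20^9·0.80^0.
= 0.000018 + 0.000001 = 0.00002.

P = 0.00002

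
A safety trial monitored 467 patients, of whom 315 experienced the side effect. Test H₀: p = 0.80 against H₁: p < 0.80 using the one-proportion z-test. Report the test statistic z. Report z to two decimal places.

z = -6.78

p̂ = 315/467 = 0.67452.
Under H₀, SE = √(p₀(1−p₀)/n) = √(0.80·0.20/467) = √0.000342612 = 0.018510.
z = (p̂ − p₀)/SE = (0.67452 − 0.80)/0.018510 = -6.78.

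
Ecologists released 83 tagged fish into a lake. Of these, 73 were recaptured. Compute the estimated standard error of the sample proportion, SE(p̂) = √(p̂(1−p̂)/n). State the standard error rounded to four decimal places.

SE = 0.0357

Sample proportion p̂ = 73/83 = 0.87952.
p̂(1−p̂) = 0.87952·0.12048 = 0.105965.
Dividing by n and taking the root: √0.001276687 = 0.0357.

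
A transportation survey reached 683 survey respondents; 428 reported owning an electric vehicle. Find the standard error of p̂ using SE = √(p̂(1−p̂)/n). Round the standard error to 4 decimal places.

SE = 0.0185

The sample proportion is 428/683 = 0.62665.
p̂(1−p̂) = 0.62665·0.37335 = 0.233960.
Dividing by n and taking the root: √0.000342548 = 0.0185.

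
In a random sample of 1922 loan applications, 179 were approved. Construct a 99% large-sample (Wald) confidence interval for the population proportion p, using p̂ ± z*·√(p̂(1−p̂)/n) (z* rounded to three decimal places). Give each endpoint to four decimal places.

(0.0761, 0.1102)

p̂ = 179/1922 = 0.09313.
SE = √(p̂(1−p̂)/n) = √(0.084459/1922) = 0.006629.
z* = 2.576 at the 99% level.
Margin of error: 2.576 × 0.006629 = 0.01708.
Interval: 0.09313 ± 0.01708 → (0.0761, 0.1102).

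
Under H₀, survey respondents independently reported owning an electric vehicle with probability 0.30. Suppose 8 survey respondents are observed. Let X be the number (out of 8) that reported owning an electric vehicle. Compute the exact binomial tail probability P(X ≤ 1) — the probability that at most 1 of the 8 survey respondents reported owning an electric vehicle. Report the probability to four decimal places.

X ~ Binomial(n=8, p=0.30).
P(X ≤ 1) = C(8,0)·0.30^0·0.70^8 + C(8,1)·0.30^1·0.70^7.
= 0.057648 + 0.197650 = 0.2553.

P = 0.2553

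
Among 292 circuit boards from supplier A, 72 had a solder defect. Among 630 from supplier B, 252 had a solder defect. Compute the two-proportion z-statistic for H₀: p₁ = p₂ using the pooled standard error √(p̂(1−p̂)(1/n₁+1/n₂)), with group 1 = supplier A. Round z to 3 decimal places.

Sample proportions: p̂₁ = 72/292 = 0.24658 and p̂₂ = 252/630 = 0.40000.
Pooled p̂ = (72+252)/(292+630) = 324/922 = 0.35141.
SE = √[p̂(1−p̂)(1/n₁+1/n₂)] = √[0.35141·0.64859·(1/292+1/630)] ≈ 0.033798.
z = (p̂₁ − p̂₂)/SE = (0.24658 − 0.40000)/0.033798 = -0.15342/0.033798 = -4.539.

z = -4.539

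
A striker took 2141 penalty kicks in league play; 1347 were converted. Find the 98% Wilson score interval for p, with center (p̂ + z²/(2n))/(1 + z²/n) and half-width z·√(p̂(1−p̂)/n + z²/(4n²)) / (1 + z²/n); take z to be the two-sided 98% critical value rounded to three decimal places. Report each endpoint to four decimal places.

(0.6046, 0.6531)

p̂ = 1347/2141 = 0.62915; z = 2.326, so z² = 5.410276.
Denominator 1 + z²/n = 1 + 5.410276/2141 = 1.002527.
Center = (0.62915 + 0.001263)/1.002527 = 0.62882.
Radicand: p̂(1−p̂)/n + z²/(4n²) = 0.000108978 + 0.000000295 = 0.000109273.
Half-width = 2.326·√0.000109273/1.002527 = 0.02425.
CI: 0.62882 ± 0.02425 = (0.6046, 0.6531).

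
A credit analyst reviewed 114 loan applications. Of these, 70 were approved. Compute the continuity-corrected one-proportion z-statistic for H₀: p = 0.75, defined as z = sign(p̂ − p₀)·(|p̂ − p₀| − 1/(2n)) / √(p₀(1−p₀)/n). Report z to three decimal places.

The sample proportion is 70/114 = 0.61404. p̂ − p₀ = -0.135965.
1/(2n) = 0.004386.
Corrected numerator: |-0.135965| − 0.004386 = 0.131579.
Null standard error: √(0.75·0.25/114) = √0.001644737 = 0.040555.
z = −0.131579/0.040555 = -3.244.

z = -3.244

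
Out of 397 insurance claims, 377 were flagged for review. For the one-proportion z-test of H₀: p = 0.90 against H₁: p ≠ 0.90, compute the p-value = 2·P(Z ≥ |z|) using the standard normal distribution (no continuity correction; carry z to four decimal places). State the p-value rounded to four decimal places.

p-value = 0.0010

p̂ = 377/397 = 0.94962.
Null standard error: √(0.90·0.10/397) = √0.000226700 = 0.015057.
z = (p̂ − p₀)/SE = (377/397 − 0.90)/0.015057 ≈ 3.2957.
p-value = 2·P(Z ≥ |z|) with z = 3.2957 → 0.0010.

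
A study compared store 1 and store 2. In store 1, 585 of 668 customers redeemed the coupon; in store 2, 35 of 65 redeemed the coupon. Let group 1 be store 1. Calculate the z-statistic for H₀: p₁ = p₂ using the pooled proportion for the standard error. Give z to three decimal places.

z = 7.189

p̂₁ = 585/668 = 0.87575, p̂₂ = 35/65 = 0.53846.
Pooled p̂ = (585+35)/(668+65) = 620/733 = 0.84584.
SE = √[p̂(1−p̂)(1/n₁+1/n₂)] = √[0.84584·0.15416·(1/668+1/65)] ≈ 0.046918.
z = (p̂₁ − p̂₂)/SE = (0.87575 − 0.53846)/0.046918 = 0.33729/0.046918 = 7.189.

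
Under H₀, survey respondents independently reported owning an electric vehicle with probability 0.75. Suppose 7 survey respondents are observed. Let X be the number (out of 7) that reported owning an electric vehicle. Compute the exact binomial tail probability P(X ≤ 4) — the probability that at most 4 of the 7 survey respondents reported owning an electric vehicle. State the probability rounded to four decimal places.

P = 0.2436

X is binomial with n = 7 and p = 0.75.
P(X ≤ 4) = Σ_{j=0}^{4} C(7,j)·0.75^j·0.25^{7−j}.
= 0.000061 + 0.001282 + 0.011536 + 0.057678 + 0.173035 = 0.2436.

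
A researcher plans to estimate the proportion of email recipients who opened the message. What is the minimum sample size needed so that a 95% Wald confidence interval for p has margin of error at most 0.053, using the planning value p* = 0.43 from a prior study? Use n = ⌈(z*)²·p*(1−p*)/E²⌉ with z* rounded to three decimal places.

For 95% confidence, z* = 1.960.
p*(1−p*) = 0.2451.
Required n before rounding: 3.841600 × 0.2451 / 0.053² = 335.200.
⌈335.200⌉ = 336.

n = 336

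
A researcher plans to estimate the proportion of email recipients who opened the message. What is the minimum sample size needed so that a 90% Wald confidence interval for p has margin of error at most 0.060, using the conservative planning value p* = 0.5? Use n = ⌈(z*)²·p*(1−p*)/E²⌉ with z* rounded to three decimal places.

z* = 1.645 at the 90% level.
p*(1−p*) = 0.2500.
Required n before rounding: 2.706025 × 0.2500 / 0.060² = 187.918.
Rounding up, n = 188.

n = 188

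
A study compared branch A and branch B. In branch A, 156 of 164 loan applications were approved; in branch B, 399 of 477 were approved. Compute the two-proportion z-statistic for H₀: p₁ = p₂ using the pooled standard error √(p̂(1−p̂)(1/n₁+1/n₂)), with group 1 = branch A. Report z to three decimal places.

z = 3.719

Sample proportions: p̂₁ = 156/164 = 0.95122 and p̂₂ = 399/477 = 0.83648.
Pooling: p̂ = 555/641 = 0.86583.
Pooled SE = √[0.1161650·0.00819400] ≈ 0.030852.
z = 0.11474/0.030852 = 3.719.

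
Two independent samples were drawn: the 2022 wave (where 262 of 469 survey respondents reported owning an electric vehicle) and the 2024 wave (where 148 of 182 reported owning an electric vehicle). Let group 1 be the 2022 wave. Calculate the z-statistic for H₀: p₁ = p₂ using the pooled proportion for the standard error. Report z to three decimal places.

Sample proportions: p̂₁ = 262/469 = 0.55864 and p̂₂ = 148/182 = 0.81319.
Pooling: p̂ = 410/651 = 0.62980.
Pooled SE = √[0.2331519·0.00762670] ≈ 0.042168.
z = -0.25455/0.042168 = -6.037.

z = -6.037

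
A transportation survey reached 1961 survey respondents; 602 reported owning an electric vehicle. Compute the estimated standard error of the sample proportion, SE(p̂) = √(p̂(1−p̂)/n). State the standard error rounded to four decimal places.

SE = 0.0104

p̂ = 602/1961 = 0.30699.
p̂(1−p̂) = 0.30699·0.69301 = 0.212747.
SE = √(0.212747/1961) = 0.0104.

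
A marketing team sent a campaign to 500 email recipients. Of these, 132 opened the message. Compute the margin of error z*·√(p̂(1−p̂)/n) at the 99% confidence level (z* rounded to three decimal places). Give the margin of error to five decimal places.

ME = 0.05078

With x = 132 successes in n = 500, p̂ = 0.26400.
Standard error of p̂: √(0.194304/500) = √0.000388608 = 0.019713.
For 99% confidence, z* = 2.576.
Margin of error = z*·SE = 2.576 × 0.019713 = 0.05078.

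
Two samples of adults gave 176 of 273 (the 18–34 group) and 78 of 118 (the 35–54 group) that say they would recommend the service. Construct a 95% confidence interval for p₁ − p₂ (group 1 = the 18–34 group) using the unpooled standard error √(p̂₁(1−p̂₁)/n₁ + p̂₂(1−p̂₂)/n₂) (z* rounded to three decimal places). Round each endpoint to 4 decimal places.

(-0.1189, 0.0862)

p̂₁ = 176/273 = 0.64469, p̂₂ = 78/118 = 0.66102; p̂₁ − p̂₂ = -0.01633.
Unpooled SE = √(p̂₁(1−p̂₁)/n₁ + p̂₂(1−p̂₂)/n₂) = √(0.000839067 + 0.001898928) = 0.052326.
The 95% critical value is z* = 1.960. Margin = 1.960·0.052326 = 0.10256.
Interval: -0.01633 ± 0.10256 → (-0.1189, 0.0862).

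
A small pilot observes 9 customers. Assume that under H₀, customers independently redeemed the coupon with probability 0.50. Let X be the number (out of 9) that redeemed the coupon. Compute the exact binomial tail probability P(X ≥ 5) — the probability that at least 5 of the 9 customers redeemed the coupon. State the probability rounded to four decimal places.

X ~ Binomial(n=9, p=0.50).
P(X ≥ 5) = Σ_{j=5}^{9} C(9,j)·0.50^j·0.50^{9−j}.
= 0.246094 + 0.164062 + 0.070312 + 0.017578 + 0.001953 = 0.5000.

P = 0.5000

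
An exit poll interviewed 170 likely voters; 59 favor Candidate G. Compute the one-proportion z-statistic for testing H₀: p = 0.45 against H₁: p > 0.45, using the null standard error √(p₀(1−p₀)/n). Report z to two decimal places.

z = -2.70

p̂ = 59/170 = 0.34706.
Null standard error: √(0.45·0.55/170) = √0.001455882 = 0.038156.
z = (0.34706 − 0.45)/0.038156 = -0.10294/0.038156 = -2.70.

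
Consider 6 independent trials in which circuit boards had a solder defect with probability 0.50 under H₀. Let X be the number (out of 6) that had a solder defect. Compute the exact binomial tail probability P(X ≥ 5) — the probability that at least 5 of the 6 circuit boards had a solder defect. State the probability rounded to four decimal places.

X is binomial with n = 6 and p = 0.50.
P(X ≥ 5) = C(6,5)·0.50^5·0.50^1 + C(6,6)·0.50^6·0.50^0.
= 0.093750 + 0.015625 = 0.1094.

P = 0.1094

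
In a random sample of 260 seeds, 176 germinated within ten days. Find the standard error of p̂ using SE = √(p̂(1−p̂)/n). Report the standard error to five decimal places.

SE = 0.02900

With x = 176 successes in n = 260, p̂ = 0.67692.
p̂(1−p̂) = 0.218699.
SE = √(0.218699/260) = √0.000841150 = 0.02900.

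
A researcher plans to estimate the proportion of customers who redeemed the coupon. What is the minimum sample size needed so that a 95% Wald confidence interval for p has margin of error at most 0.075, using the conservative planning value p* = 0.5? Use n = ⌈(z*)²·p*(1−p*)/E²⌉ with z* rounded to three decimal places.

The 95% critical value is z* = 1.960.
p*(1−p*) = 0.2500.
(z*)²·p*(1−p*)/E² = 3.841600·0.2500/0.005625 = 170.738.
⌈170.738⌉ = 171.

n = 171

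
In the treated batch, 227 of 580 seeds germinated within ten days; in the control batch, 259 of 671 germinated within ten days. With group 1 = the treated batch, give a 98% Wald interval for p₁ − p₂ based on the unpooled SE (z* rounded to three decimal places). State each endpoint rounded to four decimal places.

p̂₁ = 0.39138, p̂₂ = 0.38599, so the observed difference is 0.00539.
Unpooled SE = √(p̂₁(1−p̂₁)/n₁ + p̂₂(1−p̂₂)/n₂) = √(0.000410692 + 0.000353207) = 0.027639.
z* = 2.326 at the 98% level. Margin = 2.326·0.027639 = 0.06429.
So the interval runs from -0.0589 to 0.0697.

(-0.0589, 0.0697)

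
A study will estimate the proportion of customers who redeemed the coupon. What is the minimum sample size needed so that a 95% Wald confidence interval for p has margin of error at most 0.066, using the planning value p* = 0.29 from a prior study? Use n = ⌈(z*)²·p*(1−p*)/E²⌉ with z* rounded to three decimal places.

The 95% critical value is z* = 1.960.
p*(1−p*) = 0.29·0.71 = 0.2059.
Required n before rounding: 3.841600 × 0.2059 / 0.066² = 181.585.
Rounding up, n = 182.

n = 182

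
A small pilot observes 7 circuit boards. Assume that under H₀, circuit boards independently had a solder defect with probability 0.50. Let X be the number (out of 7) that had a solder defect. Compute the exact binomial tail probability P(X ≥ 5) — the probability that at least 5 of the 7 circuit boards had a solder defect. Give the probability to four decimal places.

X is binomial with n = 7 and p = 0.50.
P(X ≥ 5) = C(7,5)·0.50^5·0.50^2 + C(7,6)·0.50^6·0.50^1 + C(7,7)·0.50^7·0.50^0.
= 0.164062 + 0.054688 + 0.007812 = 0.2266.

P = 0.2266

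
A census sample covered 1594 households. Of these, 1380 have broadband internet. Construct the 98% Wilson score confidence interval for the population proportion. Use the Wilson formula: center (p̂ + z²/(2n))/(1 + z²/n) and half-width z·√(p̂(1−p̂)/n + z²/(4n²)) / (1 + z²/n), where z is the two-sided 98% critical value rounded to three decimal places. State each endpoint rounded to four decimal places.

p̂ = 1380/1594 = 0.86575; z = 2.326, so z² = 5.410276.
1 + z²/n = 1.003394.
Adjusted center: (0.86575 + z²/(2n))/1.003394 = 0.86451.
Radicand: p̂(1−p̂)/n + z²/(4n²) = 0.000072917 + 0.000000532 = 0.000073449.
Half-width = z·√(radicand)/denom = 2.326·0.008570/1.003394 = 0.01987.
So the interval runs from 0.8446 to 0.8844.

(0.8446, 0.8844)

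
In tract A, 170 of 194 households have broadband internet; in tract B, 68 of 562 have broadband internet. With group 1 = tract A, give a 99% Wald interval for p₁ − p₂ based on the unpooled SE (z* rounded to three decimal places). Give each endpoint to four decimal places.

p̂₁ = 170/194 = 0.87629, p̂₂ = 68/562 = 0.12100; p̂₁ − p̂₂ = 0.75529.
SE = √(0.000558798 + 0.000189246) = √0.000748044 = 0.027350.
For 99% confidence, z* = 2.576. Margin of error = 0.07045.
CI: 0.75529 ± 0.07045 = (0.6848, 0.8257).

(0.6848, 0.8257)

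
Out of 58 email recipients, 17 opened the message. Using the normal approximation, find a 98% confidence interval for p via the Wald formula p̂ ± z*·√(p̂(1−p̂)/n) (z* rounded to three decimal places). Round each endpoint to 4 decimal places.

(0.1541, 0.4321)

Sample proportion p̂ = 17/58 = 0.29310.
Standard error of p̂: √(0.207194/58) = √0.003572307 = 0.059769.
The 98% critical value is z* = 2.326.
Margin of error: 2.326 × 0.059769 = 0.13902.
So the interval runs from 0.1541 to 0.4321.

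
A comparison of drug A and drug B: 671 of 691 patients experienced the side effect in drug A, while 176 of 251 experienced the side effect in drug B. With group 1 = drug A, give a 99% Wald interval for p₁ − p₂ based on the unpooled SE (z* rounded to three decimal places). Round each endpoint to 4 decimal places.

p̂₁ = 671/691 = 0.97106, p̂₂ = 176/251 = 0.70120; p̂₁ − p̂₂ = 0.26986.
Unpooled SE = √(p̂₁(1−p̂₁)/n₁ + p̂₂(1−p̂₂)/n₂) = √(0.000040674 + 0.000834743) = 0.029587.
For 99% confidence, z* = 2.576. Margin = 2.576·0.029587 = 0.07622.
Interval: 0.26986 ± 0.07622 → (0.1936, 0.3461).

(0.1936, 0.3461)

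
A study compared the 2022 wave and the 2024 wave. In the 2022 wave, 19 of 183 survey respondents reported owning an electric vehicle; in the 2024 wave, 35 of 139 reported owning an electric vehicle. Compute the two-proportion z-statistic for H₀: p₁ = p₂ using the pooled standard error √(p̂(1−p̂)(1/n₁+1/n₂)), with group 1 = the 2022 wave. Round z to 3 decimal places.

z = -3.520

Sample proportions: p̂₁ = 19/183 = 0.10383 and p̂₂ = 35/139 = 0.25180.
Pooling: p̂ = 54/322 = 0.16770.
Pooled SE = √[0.1395779·0.01265873] ≈ 0.042034.
z = -0.14797/0.042034 = -3.520.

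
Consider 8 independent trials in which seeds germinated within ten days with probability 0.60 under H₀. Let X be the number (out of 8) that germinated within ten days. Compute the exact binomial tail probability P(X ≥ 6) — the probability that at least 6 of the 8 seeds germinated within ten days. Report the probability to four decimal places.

X is binomial with n = 8 and p = 0.60.
P(X ≥ 6) = C(8,6)·0.60^6·0.40^2 + C(8,7)·0.60^7·0.40^1 + C(8,8)·0.60^8·0.40^0.
= 0.209019 + 0.089580 + 0.016796 = 0.3154.

P = 0.3154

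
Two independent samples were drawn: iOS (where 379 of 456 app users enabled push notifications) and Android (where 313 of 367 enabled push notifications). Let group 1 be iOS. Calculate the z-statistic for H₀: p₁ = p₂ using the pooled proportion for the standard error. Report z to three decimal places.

z = -0.847

Sample proportions: p̂₁ = 379/456 = 0.83114 and p̂₂ = 313/367 = 0.85286.
Pooled p̂ = (379+313)/(456+367) = 692/823 = 0.84083.
Pooled SE = √[0.1338375·0.00491778] ≈ 0.025655.
z = (p̂₁ − p̂₂)/SE = (0.83114 − 0.85286)/0.025655 = -0.02172/0.025655 = -0.847.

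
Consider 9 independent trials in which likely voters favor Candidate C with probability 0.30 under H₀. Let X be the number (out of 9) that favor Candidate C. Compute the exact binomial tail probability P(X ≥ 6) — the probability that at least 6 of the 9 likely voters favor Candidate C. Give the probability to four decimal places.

P = 0.0253

X is binomial with n = 9 and p = 0.30.
P(X ≥ 6) = C(9,6)·0.30^6·0.70^3 + C(9,7)·0.30^7·0.70^2 + C(9,8)·0.30^8·0.70^1 + C(9,9)·0.30^9·0.70^0.
= 0.021004 + 0.003858 + 0.000413 + 0.000020 = 0.0253.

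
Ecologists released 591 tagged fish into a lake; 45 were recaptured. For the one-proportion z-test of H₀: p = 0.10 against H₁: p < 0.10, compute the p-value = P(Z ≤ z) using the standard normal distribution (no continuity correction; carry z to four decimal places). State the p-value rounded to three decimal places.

p-value = 0.027

The sample proportion is 45/591 = 0.07614.
Null standard error: √(0.10·0.90/591) = √0.000152284 = 0.012340.
Test statistic (full precision, shown to 4 dp): z = (45/591 − 0.10)/SE₀ ≈ -1.9333.
From the standard normal, P(Z ≤ z) = 0.027.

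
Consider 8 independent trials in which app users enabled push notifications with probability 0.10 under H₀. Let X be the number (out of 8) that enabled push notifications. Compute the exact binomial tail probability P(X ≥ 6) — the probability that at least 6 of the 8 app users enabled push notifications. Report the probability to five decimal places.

X is binomial with n = 8 and p = 0.10.
P(X ≥ 6) = C(8,6)·0.10^6·0.90^2 + C(8,7)·0.10^7·0.90^1 + C(8,8)·0.10^8·0.90^0.
= 0.000023 + 0.000001 + 0.000000 = 0.00002.

P = 0.00002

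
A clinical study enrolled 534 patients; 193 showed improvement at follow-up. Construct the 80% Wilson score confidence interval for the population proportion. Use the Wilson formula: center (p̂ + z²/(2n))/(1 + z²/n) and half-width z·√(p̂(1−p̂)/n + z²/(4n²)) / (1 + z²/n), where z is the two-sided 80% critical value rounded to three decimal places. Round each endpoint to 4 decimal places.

(0.3352, 0.3885)

p̂ = 193/534 = 0.36142; z = 1.282, so z² = 1.643524.
1 + z²/n = 1.003078.
Center = (0.36142 + 0.001539)/1.003078 = 0.36185.
Radicand: p̂(1−p̂)/n + z²/(4n²) = 0.000432203 + 0.000001441 = 0.000433644.
Half-width = z·√(radicand)/denom = 1.282·0.020824/1.003078 = 0.02661.
So the interval runs from 0.3352 to 0.3885.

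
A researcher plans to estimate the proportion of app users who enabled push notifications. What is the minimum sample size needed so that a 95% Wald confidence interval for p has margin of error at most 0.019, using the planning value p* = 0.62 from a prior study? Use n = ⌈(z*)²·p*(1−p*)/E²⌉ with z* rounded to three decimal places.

For 95% confidence, z* = 1.960.
p*(1−p*) = 0.62·0.38 = 0.2356.
(z*)²·p*(1−p*)/E² = 3.841600·0.2356/0.000361 = 2507.149.
Rounding up, n = 2508.

n = 2508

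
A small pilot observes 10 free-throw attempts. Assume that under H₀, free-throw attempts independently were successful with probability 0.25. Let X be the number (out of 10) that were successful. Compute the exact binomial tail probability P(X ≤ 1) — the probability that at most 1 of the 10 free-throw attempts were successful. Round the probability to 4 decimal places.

P = 0.2440

X ~ Binomial(n=10, p=0.25).
P(X ≤ 1) = C(10,0)·0.25^0·0.75^10 + C(10,1)·0.25^1·0.75^9.
= 0.056314 + 0.187712 = 0.2440.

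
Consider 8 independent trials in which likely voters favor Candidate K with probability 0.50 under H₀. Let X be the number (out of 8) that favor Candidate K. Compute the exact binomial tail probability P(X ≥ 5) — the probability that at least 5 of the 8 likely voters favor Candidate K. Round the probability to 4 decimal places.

X is binomial with n = 8 and p = 0.50.
P(X ≥ 5) = C(8,5)·0.50^5·0.50^3 + C(8,6)·0.50^6·0.50^2 + C(8,7)·0.50^7·0.50^1 + C(8,8)·0.50^8·0.50^0.
= 0.218750 + 0.109375 + 0.031250 + 0.003906 = 0.3633.

P = 0.3633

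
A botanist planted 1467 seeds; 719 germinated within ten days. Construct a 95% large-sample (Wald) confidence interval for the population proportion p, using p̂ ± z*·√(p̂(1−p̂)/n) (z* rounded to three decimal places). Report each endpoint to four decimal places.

(0.4645, 0.5157)

The sample proportion is 719/1467 = 0.49012.
SE(p̂) = √(0.49012·0.50988/1467) = 0.013052.
The 95% critical value is z* = 1.960.
Margin of error: 1.960 × 0.013052 = 0.02558.
CI: 0.49012 ± 0.02558 = (0.4645, 0.5157).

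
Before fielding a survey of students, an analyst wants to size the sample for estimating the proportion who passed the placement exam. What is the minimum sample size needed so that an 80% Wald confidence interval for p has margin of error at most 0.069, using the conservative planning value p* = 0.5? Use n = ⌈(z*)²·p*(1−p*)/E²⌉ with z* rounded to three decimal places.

n = 87

For 80% confidence, z* = 1.282.
p*(1−p*) = 0.50·0.50 = 0.2500.
(z*)²·p*(1−p*)/E² = 1.643524·0.2500/0.004761 = 86.301.
⌈86.301⌉ = 87.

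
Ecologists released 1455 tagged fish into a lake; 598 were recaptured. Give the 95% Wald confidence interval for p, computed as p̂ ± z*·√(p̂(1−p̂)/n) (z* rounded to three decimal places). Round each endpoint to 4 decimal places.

Sample proportion p̂ = 598/1455 = 0.41100.
SE = √(p̂(1−p̂)/n) = √(0.242078/1455) = 0.012899.
The 95% critical value is z* = 1.960.
Margin of error: 1.960 × 0.012899 = 0.02528.
CI: 0.41100 ± 0.02528 = (0.3857, 0.4363).

(0.3857, 0.4363)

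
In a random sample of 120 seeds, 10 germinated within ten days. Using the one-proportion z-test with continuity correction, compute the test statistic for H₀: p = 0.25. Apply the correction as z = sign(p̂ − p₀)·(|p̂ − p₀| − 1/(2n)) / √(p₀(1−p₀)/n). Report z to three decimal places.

z = -4.111

Sample proportion p̂ = 10/120 = 0.08333. p̂ − p₀ = -0.166667.
Continuity correction 1/(2n) = 1/240 = 0.004167.
Corrected numerator: |-0.166667| − 0.004167 = 0.162500.
Null standard error: √(0.25·0.75/120) = √0.001562500 = 0.039528.
z = (−)0.162500/0.039528 = -4.111.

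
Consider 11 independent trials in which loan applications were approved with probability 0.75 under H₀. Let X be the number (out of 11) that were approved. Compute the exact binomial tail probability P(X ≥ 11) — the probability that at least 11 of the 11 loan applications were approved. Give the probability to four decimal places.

P = 0.0422

X is binomial with n = 11 and p = 0.75.
P(X ≥ 11) = C(11,11)·0.75^11·0.25^0.
= 0.042235 = 0.0422.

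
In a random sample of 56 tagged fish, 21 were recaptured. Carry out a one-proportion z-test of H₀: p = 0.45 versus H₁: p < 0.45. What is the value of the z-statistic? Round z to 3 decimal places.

Sample proportion p̂ = 21/56 = 0.37500.
Null standard error: √(0.45·0.55/56) = √0.004419643 = 0.066480.
z = (0.37500 − 0.45)/0.066480 = -0.07500/0.066480 = -1.128.

z = -1.128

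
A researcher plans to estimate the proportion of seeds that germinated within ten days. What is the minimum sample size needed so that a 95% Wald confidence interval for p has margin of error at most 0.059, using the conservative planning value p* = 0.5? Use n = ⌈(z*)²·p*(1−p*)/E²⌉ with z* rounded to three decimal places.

n = 276

For 95% confidence, z* = 1.960.
p*(1−p*) = 0.50·0.50 = 0.2500.
Required n before rounding: 3.841600 × 0.2500 / 0.059² = 275.898.
Rounding up, n = 276.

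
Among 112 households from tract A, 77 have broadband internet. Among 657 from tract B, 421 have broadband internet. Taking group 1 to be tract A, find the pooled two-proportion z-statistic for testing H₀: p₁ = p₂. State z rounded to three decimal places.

Sample proportions: p̂₁ = 77/112 = 0.68750 and p̂₂ = 421/657 = 0.64079.
Pooling: p̂ = 498/769 = 0.64759.
SE = √[p̂(1−p̂)(1/n₁+1/n₂)] = √[0.64759·0.35241·(1/112+1/657)] ≈ 0.048836.
z = (p̂₁ − p̂₂)/SE = (0.68750 − 0.64079)/0.048836 = 0.04671/0.048836 = 0.956.

z = 0.956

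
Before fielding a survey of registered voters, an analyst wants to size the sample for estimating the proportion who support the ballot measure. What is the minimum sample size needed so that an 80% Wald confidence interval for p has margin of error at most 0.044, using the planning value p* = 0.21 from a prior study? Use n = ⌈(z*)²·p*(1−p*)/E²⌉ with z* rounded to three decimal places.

z* = 1.282 at the 80% level.
p*(1−p*) = 0.21·0.79 = 0.1659.
(z*)²·p*(1−p*)/E² = 1.643524·0.1659/0.001936 = 140.837.
Rounding up, n = 141.

n = 141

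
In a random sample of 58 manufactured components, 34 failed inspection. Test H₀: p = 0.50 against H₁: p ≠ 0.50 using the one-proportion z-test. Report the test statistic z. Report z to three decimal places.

z = 1.313

The sample proportion is 34/58 = 0.58621.
SE₀ = √(0.50·0.50/58) = 0.065653.
Test statistic: z = 0.08621/0.065653 = 1.313.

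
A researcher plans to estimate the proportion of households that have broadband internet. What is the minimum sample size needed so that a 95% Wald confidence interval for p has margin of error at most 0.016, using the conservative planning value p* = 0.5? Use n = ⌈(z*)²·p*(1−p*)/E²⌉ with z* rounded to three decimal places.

n = 3752

z* = 1.960 at the 95% level.
p*(1−p*) = 0.50·0.50 = 0.2500.
(z*)²·p*(1−p*)/E² = 3.841600·0.2500/0.000256 = 3751.562.
Rounding up, n = 3752.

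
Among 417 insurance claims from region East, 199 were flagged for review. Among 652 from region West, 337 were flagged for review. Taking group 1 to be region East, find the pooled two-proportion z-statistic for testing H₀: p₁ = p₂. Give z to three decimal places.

z = -1.265

Sample proportions: p̂₁ = 199/417 = 0.47722 and p̂₂ = 337/652 = 0.51687.
Pooled p̂ = (199+337)/(417+652) = 536/1069 = 0.50140.
Pooled SE = √[0.2499980·0.00393182] ≈ 0.031352.
z = -0.03965/0.031352 = -1.265.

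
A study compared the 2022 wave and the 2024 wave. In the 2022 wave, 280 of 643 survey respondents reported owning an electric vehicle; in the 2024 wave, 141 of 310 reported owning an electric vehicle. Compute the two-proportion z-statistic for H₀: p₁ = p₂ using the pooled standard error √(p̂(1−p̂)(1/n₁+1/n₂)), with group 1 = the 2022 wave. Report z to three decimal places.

z = -0.564

p̂₁ = 280/643 = 0.43546, p̂₂ = 141/310 = 0.45484.
Pooling: p̂ = 421/953 = 0.44176.
Pooled SE = √[0.2466084·0.00478102] ≈ 0.034337.
z = -0.01938/0.034337 = -0.564.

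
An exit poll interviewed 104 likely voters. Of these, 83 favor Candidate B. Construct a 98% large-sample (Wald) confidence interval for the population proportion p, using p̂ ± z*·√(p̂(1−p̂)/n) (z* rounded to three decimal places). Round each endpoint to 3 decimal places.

(0.707, 0.890)

p̂ = 83/104 = 0.79808.
Standard error of p̂: √(0.161150/104) = √0.001549521 = 0.039364.
For 98% confidence, z* = 2.326.
Margin = 2.326·0.039364 = 0.09156.
CI: 0.79808 ± 0.09156 = (0.707, 0.890).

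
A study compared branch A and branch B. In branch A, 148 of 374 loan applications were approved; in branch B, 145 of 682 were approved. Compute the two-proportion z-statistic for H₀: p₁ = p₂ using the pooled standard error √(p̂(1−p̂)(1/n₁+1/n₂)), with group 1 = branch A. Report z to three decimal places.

p̂₁ = 148/374 = 0.39572, p̂₂ = 145/682 = 0.21261.
Pooled p̂ = (148+145)/(374+682) = 293/1056 = 0.27746.
SE = √[p̂(1−p̂)(1/n₁+1/n₂)] = √[0.27746·0.72254·(1/374+1/682)] ≈ 0.028810.
z = 0.18311/0.028810 = 6.356.

z = 6.356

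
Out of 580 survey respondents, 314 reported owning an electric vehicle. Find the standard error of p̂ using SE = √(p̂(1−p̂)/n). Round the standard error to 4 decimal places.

The sample proportion is 314/580 = 0.54138.
p̂(1−p̂) = 0.54138·0.45862 = 0.248288.
Dividing by n and taking the root: √0.000428083 = 0.0207.

SE = 0.0207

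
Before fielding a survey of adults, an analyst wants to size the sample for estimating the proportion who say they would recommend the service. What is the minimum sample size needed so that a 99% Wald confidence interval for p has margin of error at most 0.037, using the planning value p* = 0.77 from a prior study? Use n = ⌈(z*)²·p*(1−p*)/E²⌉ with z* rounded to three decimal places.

n = 859

z* = 2.576 at the 99% level.
p*(1−p*) = 0.77·0.23 = 0.1771.
Required n before rounding: 6.635776 × 0.1771 / 0.037² = 858.434.
Rounding up, n = 859.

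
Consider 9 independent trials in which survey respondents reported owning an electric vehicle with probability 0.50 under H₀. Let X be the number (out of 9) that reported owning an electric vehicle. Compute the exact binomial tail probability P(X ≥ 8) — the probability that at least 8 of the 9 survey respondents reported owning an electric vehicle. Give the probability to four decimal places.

P = 0.0195

X is binomial with n = 9 and p = 0.50.
P(X ≥ 8) = C(9,8)·0.50^8·0.50^1 + C(9,9)·0.50^9·0.50^0.
= 0.017578 + 0.001953 = 0.0195.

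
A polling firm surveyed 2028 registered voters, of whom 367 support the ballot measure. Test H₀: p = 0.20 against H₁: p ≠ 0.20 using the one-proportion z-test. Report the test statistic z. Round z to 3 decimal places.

Sample proportion p̂ = 367/2028 = 0.18097.
Under H₀, SE = √(p₀(1−p₀)/n) = √(0.20·0.80/2028) = √0.000078895 = 0.008882.
z = (0.18097 − 0.20)/0.008882 = -0.01903/0.008882 = -2.143.

z = -2.143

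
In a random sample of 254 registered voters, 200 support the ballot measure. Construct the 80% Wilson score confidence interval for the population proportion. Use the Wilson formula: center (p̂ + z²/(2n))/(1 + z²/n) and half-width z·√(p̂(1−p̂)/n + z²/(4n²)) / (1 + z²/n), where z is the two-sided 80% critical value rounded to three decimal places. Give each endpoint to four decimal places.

Here p̂ = 200/254 = 0.78740 and z = 1.282 (z² = 1.643524).
1 + z²/n = 1.006471.
Center = (0.78740 + 0.003235)/1.006471 = 0.78555.
Radicand: p̂(1−p̂)/n + z²/(4n²) = 0.000659056 + 0.000006369 = 0.000665425.
Half-width = z·√(radicand)/denom = 1.282·0.025796/1.006471 = 0.03286.
CI: 0.78555 ± 0.03286 = (0.7527, 0.8184).

(0.7527, 0.8184)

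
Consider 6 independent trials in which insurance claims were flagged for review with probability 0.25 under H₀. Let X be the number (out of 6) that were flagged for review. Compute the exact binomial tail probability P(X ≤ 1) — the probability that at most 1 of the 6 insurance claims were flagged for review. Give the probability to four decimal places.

X ~ Binomial(n=6, p=0.25).
P(X ≤ 1) = C(6,0)·0.25^0·0.75^6 + C(6,1)·0.25^1·0.75^5.
= 0.177979 + 0.355957 = 0.5339.

P = 0.5339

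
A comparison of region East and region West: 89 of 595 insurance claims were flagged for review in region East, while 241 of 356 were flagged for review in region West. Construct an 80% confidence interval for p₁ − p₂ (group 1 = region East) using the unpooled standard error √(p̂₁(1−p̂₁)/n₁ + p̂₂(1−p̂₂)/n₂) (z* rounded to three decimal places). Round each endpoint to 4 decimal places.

p̂₁ = 89/595 = 0.14958, p̂₂ = 241/356 = 0.67697; p̂₁ − p̂₂ = -0.52739.
SE = √(0.000213791 + 0.000614278) = √0.000828069 = 0.028776.
z* = 1.282 at the 80% level. Margin = 1.282·0.028776 = 0.03689.
So the interval runs from -0.5643 to -0.4905.

(-0.5643, -0.4905)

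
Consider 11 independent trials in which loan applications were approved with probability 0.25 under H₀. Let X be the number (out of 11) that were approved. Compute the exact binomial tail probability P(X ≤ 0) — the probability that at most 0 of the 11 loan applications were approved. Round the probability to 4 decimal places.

P = 0.0422

X is binomial with n = 11 and p = 0.25.
P(X ≤ 0) = C(11,0)·0.25^0·0.75^11.
= 0.042235 = 0.0422.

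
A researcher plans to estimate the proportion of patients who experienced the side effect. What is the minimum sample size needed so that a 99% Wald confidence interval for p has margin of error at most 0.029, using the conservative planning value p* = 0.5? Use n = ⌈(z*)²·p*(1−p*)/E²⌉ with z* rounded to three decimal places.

The 99% critical value is z* = 2.576.
p*(1−p*) = 0.2500.
Required n before rounding: 6.635776 × 0.2500 / 0.029² = 1972.585.
Rounding up, n = 1973.

n = 1973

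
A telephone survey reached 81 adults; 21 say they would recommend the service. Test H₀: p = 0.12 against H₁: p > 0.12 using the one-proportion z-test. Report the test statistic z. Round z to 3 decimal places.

z = 3.857

The sample proportion is 21/81 = 0.25926.
Null standard error: √(0.12·0.88/81) = √0.001303704 = 0.036107.
z = (0.25926 − 0.12)/0.036107 = 0.13926/0.036107 = 3.857.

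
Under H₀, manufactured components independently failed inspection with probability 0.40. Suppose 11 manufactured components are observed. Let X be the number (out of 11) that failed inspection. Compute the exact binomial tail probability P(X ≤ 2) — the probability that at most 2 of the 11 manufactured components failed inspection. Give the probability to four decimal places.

X is binomial with n = 11 and p = 0.40.
P(X ≤ 2) = C(11,0)·0.40^0·0.60^11 + C(11,1)·0.40^1·0.60^10 + C(11,2)·0.40^2·0.60^9.
= 0.003628 + 0.026605 + 0.088684 = 0.1189.

P = 0.1189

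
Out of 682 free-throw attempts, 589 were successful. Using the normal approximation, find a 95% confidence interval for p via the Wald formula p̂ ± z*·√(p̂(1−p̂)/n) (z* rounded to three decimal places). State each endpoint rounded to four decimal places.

The sample proportion is 589/682 = 0.86364.
Standard error of p̂: √(0.117769/682) = √0.000172681 = 0.013141.
z* = 1.960 at the 95% level.
Margin of error: 1.960 × 0.013141 = 0.02576.
So the interval runs from 0.8379 to 0.8894.

(0.8379, 0.8894)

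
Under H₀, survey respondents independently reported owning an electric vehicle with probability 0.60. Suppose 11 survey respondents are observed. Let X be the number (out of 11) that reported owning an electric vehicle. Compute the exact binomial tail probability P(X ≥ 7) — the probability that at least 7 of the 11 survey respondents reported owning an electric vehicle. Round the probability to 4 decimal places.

X ~ Binomial(n=11, p=0.60).
P(X ≥ 7) = Σ_{j=7}^{11} C(11,j)·0.60^j·0.40^{11−j}.
= 0.236490 + 0.177367 + 0.088684 + 0.026605 + 0.003628 = 0.5328.

P = 0.5328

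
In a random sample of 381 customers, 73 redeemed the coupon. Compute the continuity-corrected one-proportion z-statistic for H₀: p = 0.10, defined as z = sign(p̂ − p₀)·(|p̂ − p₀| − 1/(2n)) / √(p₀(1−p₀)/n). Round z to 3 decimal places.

p̂ = 73/381 = 0.19160. p̂ − p₀ = 0.091601.
1/(2n) = 0.001312.
Corrected numerator: |0.091601| − 0.001312 = 0.090289.
SE₀ = √(0.10·0.90/381) = 0.015369.
z = +0.090289/0.015369 = 5.875.

z = 5.875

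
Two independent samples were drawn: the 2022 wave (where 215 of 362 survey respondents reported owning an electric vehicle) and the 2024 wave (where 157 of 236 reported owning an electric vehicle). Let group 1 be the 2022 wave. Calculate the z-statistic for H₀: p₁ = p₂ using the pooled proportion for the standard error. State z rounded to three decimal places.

p̂₁ = 215/362 = 0.59392, p̂₂ = 157/236 = 0.66525.
Pooling: p̂ = 372/598 = 0.62207.
SE = √[p̂(1−p̂)(1/n₁+1/n₂)] = √[0.62207·0.37793·(1/362+1/236)] ≈ 0.040566.
z = -0.07133/0.040566 = -1.758.

z = -1.758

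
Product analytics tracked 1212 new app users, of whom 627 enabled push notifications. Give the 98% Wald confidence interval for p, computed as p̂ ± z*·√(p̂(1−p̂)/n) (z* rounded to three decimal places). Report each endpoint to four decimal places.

(0.4839, 0.5507)

Sample proportion p̂ = 627/1212 = 0.51733.
SE(p̂) = √(0.51733·0.48267/1212) = 0.014353.
z* = 2.326 at the 98% level.
Margin of error: 2.326 × 0.014353 = 0.03339.
Interval: 0.51733 ± 0.03339 → (0.4839, 0.5507).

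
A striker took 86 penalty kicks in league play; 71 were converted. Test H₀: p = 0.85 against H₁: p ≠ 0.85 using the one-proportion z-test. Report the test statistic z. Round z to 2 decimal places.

z = -0.63

The sample proportion is 71/86 = 0.82558.
Under H₀, SE = √(p₀(1−p₀)/n) = √(0.85·0.15/86) = √0.001482558 = 0.038504.
z = (p̂ − p₀)/SE = (0.82558 − 0.85)/0.038504 = -0.63.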